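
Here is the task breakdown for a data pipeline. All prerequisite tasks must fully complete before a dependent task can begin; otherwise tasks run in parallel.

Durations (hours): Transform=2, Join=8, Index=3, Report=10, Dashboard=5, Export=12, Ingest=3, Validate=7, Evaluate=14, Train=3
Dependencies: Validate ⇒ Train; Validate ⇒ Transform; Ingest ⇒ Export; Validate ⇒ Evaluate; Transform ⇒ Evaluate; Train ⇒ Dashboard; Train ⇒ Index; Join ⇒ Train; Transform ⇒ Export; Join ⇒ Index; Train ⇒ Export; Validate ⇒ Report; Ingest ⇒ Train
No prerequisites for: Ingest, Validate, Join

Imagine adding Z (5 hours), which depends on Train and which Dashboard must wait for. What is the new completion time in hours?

Originally the plan takes 23 hours.
With Z inserted, Dashboard now waits for max(Train, Z).
New critical path: Validate→Transform→Evaluate = 7+2+14 = 23 ⇒ 23 hours.

23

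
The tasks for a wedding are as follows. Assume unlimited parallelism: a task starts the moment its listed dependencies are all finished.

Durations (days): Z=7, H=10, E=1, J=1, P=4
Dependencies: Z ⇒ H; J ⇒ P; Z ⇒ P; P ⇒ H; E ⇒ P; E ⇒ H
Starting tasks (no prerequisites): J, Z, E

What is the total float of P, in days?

Z→P→H = 7+4+10 = 21 sets the makespan at 21 days.
Longest path through P: 21 days (earliest finish 11, latest finish 11).
Float = 21 − 21 = 0.

0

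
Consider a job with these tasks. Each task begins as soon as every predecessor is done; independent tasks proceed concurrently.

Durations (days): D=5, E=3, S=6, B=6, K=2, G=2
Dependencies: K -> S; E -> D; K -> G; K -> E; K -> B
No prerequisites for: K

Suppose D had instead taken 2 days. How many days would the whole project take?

8

Baseline: K→E→D = 2+3+5 = 10 → 10 days.
Since D is critical, the -3 change carries straight to that chain (now 7 days).
The binding chain switches to K→S = 2+6 = 8; finish 8 days.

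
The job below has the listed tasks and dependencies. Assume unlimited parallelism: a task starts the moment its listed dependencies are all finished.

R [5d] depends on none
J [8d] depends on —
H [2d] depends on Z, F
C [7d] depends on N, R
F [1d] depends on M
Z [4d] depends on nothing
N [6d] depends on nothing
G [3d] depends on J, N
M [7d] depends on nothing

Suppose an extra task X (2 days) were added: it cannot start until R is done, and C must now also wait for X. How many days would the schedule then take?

Originally the schedule takes 13 days.
With X inserted, C now waits for max(N, R, X).
New critical path: R→X→C = 5+2+7 = 14 ⇒ 14 days.

14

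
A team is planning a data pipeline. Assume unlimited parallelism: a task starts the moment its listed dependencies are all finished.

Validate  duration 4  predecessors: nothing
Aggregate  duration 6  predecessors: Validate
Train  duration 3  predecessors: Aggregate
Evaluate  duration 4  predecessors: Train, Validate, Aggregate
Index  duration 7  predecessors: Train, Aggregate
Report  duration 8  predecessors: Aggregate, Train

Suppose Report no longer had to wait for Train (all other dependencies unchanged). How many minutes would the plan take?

20

With the dependency in place, Validate→Aggregate→Train→Report = 4+6+3+8 = 21 sets the finish at 21 minutes.
Without Train→Report, Report's earliest start moves from 13 to 10.
The longest chain is now Validate→Aggregate→Train→Index = 4+6+3+7 = 20, so the plan takes 20 minutes.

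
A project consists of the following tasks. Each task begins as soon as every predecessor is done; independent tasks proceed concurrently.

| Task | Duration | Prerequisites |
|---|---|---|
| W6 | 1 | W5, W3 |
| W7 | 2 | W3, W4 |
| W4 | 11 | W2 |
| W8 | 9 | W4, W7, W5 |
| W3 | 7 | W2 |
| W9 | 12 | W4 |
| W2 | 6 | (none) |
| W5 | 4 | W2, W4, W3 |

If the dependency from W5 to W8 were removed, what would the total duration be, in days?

With the dependency in place, W2→W4→W5→W8 = 6+11+4+9 = 30 sets the finish at 30 days.
Without W5→W8, W8's earliest start moves from 21 to 19.
After: W2→W4→W9 = 6+11+12 = 29 → 29 days.

29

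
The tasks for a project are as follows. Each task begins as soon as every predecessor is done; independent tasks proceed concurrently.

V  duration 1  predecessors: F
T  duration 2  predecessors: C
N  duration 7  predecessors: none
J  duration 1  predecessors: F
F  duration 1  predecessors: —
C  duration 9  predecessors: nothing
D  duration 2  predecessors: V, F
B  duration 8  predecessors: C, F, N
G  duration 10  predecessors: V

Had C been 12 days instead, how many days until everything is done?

The binding path is C→B = 9+8 = 17; finish at 17 days.
C is on the critical path; changing it to 12 makes that path 20 days.
That remains the longest chain; total 20 days.

20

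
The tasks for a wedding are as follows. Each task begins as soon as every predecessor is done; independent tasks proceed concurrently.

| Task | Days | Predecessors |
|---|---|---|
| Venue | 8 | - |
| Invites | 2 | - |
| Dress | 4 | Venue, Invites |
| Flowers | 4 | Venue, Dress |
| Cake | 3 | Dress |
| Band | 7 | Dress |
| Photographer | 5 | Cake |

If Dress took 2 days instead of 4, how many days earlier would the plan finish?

2

The binding path is Venue→Dress→Cake→Photographer = 8+4+3+5 = 20; finish at 20 days.
Dress lies on that path, so at 2 days the path becomes 18 days.
That remains the longest chain; total 18 days.
Change in finish: 18 − 20 = -2 days.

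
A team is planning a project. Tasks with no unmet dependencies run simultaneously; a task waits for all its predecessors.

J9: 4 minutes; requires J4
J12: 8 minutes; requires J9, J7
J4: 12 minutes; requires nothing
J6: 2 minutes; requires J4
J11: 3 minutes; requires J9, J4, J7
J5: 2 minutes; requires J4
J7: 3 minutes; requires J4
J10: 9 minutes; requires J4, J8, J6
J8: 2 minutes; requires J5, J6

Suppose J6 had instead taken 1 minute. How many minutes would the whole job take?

25

Baseline: J4→J6→J8→J10 = 12+2+2+9 = 25 → 25 minutes.
J6 is on the critical path; changing it to 1 makes that path 24 minutes.
New critical path: J4→J5→J8→J10 = 12+2+2+9 = 25 ⇒ 25 minutes.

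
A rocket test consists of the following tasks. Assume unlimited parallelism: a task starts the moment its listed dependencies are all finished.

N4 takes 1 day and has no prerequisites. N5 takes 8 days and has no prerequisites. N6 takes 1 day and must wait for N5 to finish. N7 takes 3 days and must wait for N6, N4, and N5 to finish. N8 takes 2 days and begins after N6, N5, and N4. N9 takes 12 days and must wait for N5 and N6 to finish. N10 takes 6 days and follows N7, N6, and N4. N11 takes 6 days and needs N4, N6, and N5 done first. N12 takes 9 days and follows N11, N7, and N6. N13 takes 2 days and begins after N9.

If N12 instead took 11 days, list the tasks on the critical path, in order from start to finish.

N5, N6, N11, N12

Critical path before the change: N5→N6→N11→N12 = 8+1+6+9 = 24 giving 24 days.
N12 lies on that path, so at 11 days the path becomes 26 days.
No other chain overtakes it, so the finish is 26 days.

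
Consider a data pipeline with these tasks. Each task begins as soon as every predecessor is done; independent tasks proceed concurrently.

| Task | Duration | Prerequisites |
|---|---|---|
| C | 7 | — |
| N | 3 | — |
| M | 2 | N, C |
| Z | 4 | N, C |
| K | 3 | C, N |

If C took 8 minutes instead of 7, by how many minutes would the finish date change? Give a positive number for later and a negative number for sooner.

1

The binding path is C→Z = 7+4 = 11; finish at 11 minutes.
Since C is critical, the +1 change carries straight to that chain (now 12 minutes).
The critical path is still C→Z; finish is now 12 minutes.
Change in finish: 12 − 11 = +1 minutes.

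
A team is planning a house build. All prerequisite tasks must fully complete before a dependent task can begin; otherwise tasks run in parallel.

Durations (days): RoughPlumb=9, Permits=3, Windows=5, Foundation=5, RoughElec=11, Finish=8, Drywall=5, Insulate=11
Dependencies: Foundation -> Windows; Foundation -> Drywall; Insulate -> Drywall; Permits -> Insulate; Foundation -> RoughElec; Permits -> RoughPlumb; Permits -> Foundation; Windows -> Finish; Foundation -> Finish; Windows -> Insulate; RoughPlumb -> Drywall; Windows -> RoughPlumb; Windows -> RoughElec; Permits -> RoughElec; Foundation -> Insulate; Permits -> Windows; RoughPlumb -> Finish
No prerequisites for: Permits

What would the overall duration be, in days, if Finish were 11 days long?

33

The binding path is Permits→Foundation→Windows→RoughPlumb→Finish = 3+5+5+9+8 = 30; finish at 30 days.
Finish is on the critical path; changing it to 11 makes that path 33 days.
That remains the longest chain; total 33 days.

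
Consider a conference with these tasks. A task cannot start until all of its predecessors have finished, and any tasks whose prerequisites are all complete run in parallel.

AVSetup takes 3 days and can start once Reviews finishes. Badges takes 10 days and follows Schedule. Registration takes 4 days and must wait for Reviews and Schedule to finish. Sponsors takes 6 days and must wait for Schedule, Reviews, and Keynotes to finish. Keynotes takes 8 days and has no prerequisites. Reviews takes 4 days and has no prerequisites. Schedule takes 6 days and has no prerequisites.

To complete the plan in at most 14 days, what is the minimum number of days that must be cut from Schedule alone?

Current finish: 16 days; target: 14.
Schedule is on every critical path, so each day cut from Schedule cuts the finish by one (this holds down to a finish of 14).
Need 16 − 14 = 2 days off Schedule → Schedule becomes 4 days, finish becomes 14.

2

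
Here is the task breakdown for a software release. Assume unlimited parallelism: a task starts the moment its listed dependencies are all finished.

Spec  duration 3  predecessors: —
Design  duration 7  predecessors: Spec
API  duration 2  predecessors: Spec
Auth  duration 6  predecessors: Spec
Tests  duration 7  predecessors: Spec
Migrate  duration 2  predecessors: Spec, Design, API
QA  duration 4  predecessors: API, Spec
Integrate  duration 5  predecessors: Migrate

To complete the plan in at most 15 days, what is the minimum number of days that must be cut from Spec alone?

2

Current finish: 17 days; target: 15.
Spec is on every critical path, so each day cut from Spec cuts the finish by one (this holds down to a finish of 15).
Need 17 − 15 = 2 days off Spec → Spec becomes 1 day, finish becomes 15.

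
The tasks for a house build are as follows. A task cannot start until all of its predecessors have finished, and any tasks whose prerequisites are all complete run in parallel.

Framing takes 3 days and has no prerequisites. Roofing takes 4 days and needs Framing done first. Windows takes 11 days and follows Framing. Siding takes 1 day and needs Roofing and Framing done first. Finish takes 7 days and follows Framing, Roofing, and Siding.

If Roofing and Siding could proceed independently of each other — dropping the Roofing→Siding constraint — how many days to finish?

Original critical path: Framing→Roofing→Siding→Finish = 3+4+1+7 = 15 ⇒ 15 days.
Without Roofing→Siding, Siding's earliest start moves from 7 to 3.
After: Framing→Roofing→Finish = 3+4+7 = 14 → 14 days.

14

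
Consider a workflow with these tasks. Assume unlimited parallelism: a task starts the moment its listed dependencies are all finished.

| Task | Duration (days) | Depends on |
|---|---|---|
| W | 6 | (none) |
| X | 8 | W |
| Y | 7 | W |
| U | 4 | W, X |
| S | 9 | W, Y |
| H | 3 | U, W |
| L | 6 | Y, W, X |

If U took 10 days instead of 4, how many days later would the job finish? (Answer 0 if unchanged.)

Actual critical path: W→Y→S = 6+7+9 = 22 ⇒ 22 days.
The longest path through U is only 21 days, so U has float 1.
Now W→X→U→H = 6+8+10+3 = 27 is longest, so the finish becomes 27 days.
Change in finish: 27 − 22 = +5 days.

5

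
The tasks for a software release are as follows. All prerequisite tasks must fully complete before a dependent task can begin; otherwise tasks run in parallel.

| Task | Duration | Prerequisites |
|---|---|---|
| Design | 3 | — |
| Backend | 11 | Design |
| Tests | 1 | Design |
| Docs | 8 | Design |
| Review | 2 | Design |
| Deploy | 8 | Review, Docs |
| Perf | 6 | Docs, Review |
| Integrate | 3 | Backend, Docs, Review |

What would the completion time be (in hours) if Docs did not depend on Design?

17

With the dependency in place, Design→Docs→Deploy = 3+8+8 = 19 sets the finish at 19 hours.
Without Design→Docs, Docs's earliest start moves from 3 to 0.
The longest chain is now Design→Backend→Integrate = 3+11+3 = 17, so the schedule takes 17 hours.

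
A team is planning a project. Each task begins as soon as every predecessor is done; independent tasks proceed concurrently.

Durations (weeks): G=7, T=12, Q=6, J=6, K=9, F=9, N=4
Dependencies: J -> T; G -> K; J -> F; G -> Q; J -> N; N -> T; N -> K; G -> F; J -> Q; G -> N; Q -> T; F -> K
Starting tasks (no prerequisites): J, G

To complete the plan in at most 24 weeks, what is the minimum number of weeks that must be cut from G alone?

Current finish: 25 weeks; target: 24.
G is on every critical path, so each week cut from G cuts the finish by one (this holds down to a finish of 24).
Need 25 − 24 = 1 week off G → G becomes 6 weeks, finish becomes 24.

1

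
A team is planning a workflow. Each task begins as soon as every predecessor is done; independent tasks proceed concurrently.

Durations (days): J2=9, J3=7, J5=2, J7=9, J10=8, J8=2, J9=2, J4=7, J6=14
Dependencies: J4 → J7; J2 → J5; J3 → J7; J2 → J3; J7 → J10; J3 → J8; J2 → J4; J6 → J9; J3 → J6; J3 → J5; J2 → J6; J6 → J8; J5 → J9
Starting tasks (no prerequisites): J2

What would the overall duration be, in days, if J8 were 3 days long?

33

Baseline: J2→J3→J7→J10 = 9+7+9+8 = 33 → 33 days.
J8 has 1 day of float (longest path through it is 32).
The binding chain switches to J2→J3→J6→J8 = 9+7+14+3 = 33; finish 33 days.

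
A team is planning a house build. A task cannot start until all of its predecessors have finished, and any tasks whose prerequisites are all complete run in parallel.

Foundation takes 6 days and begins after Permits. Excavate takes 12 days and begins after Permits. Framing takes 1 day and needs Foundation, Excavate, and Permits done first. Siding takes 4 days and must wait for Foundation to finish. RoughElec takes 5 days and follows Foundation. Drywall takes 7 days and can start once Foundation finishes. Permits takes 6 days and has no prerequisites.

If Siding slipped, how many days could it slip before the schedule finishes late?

3

The longest chain is Permits→Excavate→Framing = 6+12+1 = 19; overall finish 19 days.
Siding finishes as early as 16 and must finish by 19.
Slack of Siding = 15 − 12 = 3 days.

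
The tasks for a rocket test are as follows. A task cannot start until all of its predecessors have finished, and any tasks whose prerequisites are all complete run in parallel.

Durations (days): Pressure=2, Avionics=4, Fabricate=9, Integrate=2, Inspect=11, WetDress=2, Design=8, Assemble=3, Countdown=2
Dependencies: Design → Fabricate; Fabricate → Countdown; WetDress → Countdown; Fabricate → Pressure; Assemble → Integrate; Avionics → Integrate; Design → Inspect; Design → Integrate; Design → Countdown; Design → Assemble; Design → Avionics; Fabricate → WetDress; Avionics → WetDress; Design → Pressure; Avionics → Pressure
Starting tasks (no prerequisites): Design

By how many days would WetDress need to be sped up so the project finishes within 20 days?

1

Current finish: 21 days; target: 20.
WetDress is on every critical path, so each day cut from WetDress cuts the finish by one (this holds down to a finish of 20).
Need 21 − 20 = 1 day off WetDress → WetDress becomes 1 day, finish becomes 20.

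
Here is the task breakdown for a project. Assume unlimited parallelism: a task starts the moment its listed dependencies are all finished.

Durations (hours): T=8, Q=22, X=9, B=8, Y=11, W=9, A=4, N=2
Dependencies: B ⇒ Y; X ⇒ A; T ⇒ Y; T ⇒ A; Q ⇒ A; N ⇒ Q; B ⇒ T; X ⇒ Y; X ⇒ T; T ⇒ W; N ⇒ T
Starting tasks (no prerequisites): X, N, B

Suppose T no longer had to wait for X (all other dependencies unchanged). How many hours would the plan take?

Original critical path: X→T→Y = 9+8+11 = 28 ⇒ 28 hours.
Without X→T, T's earliest start moves from 9 to 8.
The longest chain is now N→Q→A = 2+22+4 = 28, so the plan takes 28 hours.

28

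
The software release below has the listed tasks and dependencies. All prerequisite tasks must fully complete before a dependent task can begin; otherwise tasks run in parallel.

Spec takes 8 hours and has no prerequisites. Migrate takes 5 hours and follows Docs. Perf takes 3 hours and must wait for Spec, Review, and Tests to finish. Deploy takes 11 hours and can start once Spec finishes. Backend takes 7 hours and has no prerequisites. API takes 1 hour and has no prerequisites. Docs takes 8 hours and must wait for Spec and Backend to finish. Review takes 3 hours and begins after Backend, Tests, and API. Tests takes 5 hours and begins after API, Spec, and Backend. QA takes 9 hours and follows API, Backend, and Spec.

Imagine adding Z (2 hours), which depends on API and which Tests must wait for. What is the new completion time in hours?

Originally the plan takes 21 hours.
With Z inserted, Tests now waits for max(API, Spec, Backend, Z).
New critical path: Spec→Docs→Migrate = 8+8+5 = 21 ⇒ 21 hours.

21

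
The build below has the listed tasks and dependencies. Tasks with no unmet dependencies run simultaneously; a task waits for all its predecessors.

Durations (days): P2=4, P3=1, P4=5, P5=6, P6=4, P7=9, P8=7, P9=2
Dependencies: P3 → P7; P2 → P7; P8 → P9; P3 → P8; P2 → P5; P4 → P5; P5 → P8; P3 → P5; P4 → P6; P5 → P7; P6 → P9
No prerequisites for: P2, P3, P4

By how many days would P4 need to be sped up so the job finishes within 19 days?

Current finish: 20 days; target: 19.
P4 is on every critical path, so each day cut from P4 cuts the finish by one (this holds down to a finish of 19).
Need 20 − 19 = 1 day off P4 → P4 becomes 4 days, finish becomes 19.

1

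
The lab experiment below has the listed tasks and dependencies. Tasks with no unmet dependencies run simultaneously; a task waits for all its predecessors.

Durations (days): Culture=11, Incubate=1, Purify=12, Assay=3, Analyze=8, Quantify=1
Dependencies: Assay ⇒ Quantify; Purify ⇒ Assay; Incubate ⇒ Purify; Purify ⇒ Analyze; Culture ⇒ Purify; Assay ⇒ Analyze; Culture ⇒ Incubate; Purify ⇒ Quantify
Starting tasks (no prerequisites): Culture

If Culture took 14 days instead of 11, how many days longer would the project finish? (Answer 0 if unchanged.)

3

Actual critical path: Culture→Incubate→Purify→Assay→Analyze = 11+1+12+3+8 = 35 ⇒ 35 days.
Since Culture is critical, the +3 change carries straight to that chain (now 38 days).
That remains the longest chain; total 38 days.
Change in finish: 38 − 35 = +3 days.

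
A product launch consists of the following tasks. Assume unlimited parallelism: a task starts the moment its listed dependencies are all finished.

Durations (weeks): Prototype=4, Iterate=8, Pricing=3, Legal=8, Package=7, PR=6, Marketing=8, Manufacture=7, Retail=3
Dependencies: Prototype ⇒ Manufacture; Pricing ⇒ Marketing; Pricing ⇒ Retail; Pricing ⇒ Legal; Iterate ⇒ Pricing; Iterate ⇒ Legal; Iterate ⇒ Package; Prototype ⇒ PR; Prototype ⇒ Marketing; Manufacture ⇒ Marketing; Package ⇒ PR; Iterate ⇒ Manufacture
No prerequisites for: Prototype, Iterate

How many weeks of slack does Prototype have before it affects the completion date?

Iterate→Manufacture→Marketing = 8+7+8 = 23 sets the makespan at 23 weeks.
Prototype finishes as early as 4 and must finish by 8.
Float = 23 − 19 = 4.

4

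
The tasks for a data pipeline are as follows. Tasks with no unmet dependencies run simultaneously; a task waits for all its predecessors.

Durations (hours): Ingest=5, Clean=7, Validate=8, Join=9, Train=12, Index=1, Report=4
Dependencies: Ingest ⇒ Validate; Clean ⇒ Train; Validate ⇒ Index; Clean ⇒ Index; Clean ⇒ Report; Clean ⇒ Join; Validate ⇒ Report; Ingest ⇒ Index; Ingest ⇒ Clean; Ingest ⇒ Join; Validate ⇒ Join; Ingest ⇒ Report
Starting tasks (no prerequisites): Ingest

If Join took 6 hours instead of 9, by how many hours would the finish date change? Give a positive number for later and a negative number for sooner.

Actual critical path: Ingest→Clean→Train = 5+7+12 = 24 ⇒ 24 hours.
Join has 2 hours of float (longest path through it is 22).
The critical path is still Ingest→Clean→Train; finish is now 24 hours.
Change in finish: 24 − 24 = +0 hours.

0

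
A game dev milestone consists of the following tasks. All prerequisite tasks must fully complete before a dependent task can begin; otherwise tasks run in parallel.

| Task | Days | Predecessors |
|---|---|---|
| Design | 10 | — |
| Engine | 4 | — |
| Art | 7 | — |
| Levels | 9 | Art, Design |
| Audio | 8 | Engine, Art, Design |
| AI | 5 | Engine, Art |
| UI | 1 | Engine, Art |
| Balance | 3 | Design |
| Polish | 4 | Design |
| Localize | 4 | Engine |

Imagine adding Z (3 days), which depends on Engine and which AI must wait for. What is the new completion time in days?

19

Originally the project takes 19 days.
With Z inserted, AI now waits for max(Engine, Art, Z).
New critical path: Design→Levels = 10+9 = 19 ⇒ 19 days.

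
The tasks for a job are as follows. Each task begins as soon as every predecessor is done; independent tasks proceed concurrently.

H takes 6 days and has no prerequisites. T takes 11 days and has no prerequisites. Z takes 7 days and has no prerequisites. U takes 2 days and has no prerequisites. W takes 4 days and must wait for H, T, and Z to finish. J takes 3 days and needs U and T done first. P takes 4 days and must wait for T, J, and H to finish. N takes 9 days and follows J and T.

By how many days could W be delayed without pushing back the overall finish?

T→J→N = 11+3+9 = 23 sets the makespan at 23 days.
W finishes as early as 15 and must finish by 23.
So W can slip 23 − 15 = 8 days.

8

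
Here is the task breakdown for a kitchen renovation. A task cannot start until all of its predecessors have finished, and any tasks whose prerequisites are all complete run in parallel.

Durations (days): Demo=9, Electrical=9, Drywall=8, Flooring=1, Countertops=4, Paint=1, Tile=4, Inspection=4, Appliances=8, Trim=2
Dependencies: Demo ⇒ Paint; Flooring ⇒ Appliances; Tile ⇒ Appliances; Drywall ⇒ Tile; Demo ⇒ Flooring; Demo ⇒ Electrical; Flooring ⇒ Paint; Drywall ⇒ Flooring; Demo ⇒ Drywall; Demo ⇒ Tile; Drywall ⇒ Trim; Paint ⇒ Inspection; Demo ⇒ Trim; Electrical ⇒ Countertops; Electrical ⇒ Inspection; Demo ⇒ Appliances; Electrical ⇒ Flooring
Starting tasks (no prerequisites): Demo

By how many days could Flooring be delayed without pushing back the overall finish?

The longest chain is Demo→Drywall→Tile→Appliances = 9+8+4+8 = 29; overall finish 29 days.
Longest path through Flooring: 27 days (earliest finish 19, latest finish 21).
So Flooring can slip 21 − 19 = 2 days.

2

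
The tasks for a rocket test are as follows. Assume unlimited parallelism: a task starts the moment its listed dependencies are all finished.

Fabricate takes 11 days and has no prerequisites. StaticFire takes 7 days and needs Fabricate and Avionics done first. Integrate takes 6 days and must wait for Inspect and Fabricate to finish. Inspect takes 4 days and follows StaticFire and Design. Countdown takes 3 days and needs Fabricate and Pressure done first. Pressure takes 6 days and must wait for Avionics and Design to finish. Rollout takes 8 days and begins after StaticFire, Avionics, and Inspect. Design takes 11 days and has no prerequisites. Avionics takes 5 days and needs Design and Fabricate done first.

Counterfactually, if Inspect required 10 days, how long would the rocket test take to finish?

41

Actual critical path: Design→Avionics→StaticFire→Inspect→Rollout = 11+5+7+4+8 = 35 ⇒ 35 days.
Since Inspect is critical, the +6 change carries straight to that chain (now 41 days).
The critical path is still Design→Avionics→StaticFire→Inspect→Rollout; finish is now 41 days.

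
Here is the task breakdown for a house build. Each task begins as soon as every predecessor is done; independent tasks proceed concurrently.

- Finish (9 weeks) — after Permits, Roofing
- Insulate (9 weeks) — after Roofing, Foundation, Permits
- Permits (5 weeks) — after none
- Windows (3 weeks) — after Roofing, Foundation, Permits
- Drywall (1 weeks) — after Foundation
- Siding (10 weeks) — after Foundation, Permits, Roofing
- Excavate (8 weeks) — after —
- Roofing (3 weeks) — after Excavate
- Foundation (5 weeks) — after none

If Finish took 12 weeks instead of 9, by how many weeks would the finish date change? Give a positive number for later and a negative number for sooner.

2

The binding path is Excavate→Roofing→Siding = 8+3+10 = 21; finish at 21 weeks.
The longest path through Finish is only 20 weeks, so Finish has float 1.
New critical path: Excavate→Roofing→Finish = 8+3+12 = 23 ⇒ 23 weeks.
Change in finish: 23 − 21 = +2 weeks.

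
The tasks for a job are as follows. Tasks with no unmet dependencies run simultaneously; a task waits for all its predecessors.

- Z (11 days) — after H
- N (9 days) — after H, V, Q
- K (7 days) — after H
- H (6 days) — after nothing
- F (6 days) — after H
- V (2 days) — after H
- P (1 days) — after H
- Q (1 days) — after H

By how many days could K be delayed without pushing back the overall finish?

Critical path: H→V→N = 6+2+9 = 17, so the finish is 17 days.
The longest chain containing K totals 13 days.
Float = 17 − 13 = 4.

4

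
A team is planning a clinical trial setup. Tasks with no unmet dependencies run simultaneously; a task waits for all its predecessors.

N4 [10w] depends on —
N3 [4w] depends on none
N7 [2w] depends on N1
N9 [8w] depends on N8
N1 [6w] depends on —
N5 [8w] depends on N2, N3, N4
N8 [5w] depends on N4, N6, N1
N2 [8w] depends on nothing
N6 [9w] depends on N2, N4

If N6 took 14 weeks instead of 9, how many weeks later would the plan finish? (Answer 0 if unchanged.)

The binding path is N4→N6→N8→N9 = 10+9+5+8 = 32; finish at 32 weeks.
N6 lies on that path, so at 14 weeks the path becomes 37 weeks.
No other chain overtakes it, so the finish is 37 weeks.
Change in finish: 37 − 32 = +5 weeks.

5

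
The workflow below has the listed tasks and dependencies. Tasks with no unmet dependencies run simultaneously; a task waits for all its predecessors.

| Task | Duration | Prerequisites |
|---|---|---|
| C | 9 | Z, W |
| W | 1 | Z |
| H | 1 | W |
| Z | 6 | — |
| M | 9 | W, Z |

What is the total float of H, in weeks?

Z→W→C = 6+1+9 = 16 sets the makespan at 16 weeks.
The longest chain containing H totals 8 weeks.
So H can slip 16 − 8 = 8 weeks.

8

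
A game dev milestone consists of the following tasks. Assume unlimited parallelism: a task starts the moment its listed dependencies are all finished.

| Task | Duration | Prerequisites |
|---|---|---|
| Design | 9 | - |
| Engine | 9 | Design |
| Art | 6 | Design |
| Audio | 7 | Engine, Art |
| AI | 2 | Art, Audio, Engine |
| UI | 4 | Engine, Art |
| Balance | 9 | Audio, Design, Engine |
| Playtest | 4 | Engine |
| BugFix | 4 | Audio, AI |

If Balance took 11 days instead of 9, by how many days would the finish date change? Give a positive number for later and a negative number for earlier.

Baseline: Design→Engine→Audio→Balance = 9+9+7+9 = 34 → 34 days.
Balance lies on that path, so at 11 days the path becomes 36 days.
No other chain overtakes it, so the finish is 36 days.
Change in finish: 36 − 34 = +2 days.

2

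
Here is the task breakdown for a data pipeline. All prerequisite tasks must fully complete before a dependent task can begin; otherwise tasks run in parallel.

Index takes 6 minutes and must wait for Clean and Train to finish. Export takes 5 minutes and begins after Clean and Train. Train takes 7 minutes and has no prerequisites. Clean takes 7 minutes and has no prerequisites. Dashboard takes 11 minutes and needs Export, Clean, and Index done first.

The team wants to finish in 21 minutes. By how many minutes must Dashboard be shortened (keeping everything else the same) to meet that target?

3

Current finish: 24 minutes; target: 21.
Dashboard is on every critical path, so each minute cut from Dashboard cuts the finish by one (this holds down to a finish of 14).
Need 24 − 21 = 3 minutes off Dashboard → Dashboard becomes 8 minutes, finish becomes 21.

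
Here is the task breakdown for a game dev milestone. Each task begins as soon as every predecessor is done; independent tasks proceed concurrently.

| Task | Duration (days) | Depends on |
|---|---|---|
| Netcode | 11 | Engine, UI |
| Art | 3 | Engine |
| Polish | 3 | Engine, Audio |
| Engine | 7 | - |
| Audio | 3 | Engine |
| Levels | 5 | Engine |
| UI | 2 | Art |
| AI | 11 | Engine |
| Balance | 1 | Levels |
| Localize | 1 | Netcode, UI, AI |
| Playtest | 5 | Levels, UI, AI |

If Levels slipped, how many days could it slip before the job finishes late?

Engine→Art→UI→Netcode→Localize = 7+3+2+11+1 = 24 sets the makespan at 24 days.
Levels finishes as early as 12 and must finish by 19.
Float = 24 − 17 = 7.

7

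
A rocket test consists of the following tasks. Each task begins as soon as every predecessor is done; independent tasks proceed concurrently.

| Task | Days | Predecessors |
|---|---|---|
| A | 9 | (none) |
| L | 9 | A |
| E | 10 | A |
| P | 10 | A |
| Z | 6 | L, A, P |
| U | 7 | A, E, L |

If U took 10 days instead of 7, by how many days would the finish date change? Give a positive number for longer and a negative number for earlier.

Baseline: A→E→U = 9+10+7 = 26 → 26 days.
U is on the critical path; changing it to 10 makes that path 29 days.
No other chain overtakes it, so the finish is 29 days.
Change in finish: 29 − 26 = +3 days.

3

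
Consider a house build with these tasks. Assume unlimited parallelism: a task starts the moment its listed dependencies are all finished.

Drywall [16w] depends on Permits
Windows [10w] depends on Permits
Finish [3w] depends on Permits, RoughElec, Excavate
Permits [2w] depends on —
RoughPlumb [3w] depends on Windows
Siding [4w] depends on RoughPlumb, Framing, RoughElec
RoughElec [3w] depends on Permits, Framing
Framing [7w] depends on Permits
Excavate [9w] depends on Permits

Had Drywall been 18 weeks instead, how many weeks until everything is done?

Baseline: Permits→Windows→RoughPlumb→Siding = 2+10+3+4 = 19 → 19 weeks.
The longest path through Drywall is only 18 weeks, so Drywall has float 1.
Now Permits→Drywall = 2+18 = 20 is longest, so the finish becomes 20 weeks.

20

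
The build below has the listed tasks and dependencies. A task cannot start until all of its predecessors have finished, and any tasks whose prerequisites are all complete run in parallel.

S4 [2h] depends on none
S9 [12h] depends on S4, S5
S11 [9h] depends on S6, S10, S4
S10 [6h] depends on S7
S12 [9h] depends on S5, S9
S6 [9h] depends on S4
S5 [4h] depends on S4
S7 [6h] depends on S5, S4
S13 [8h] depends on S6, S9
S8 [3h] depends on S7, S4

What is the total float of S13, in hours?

S4→S5→S7→S10→S11 = 2+4+6+6+9 = 27 sets the makespan at 27 hours.
The longest chain containing S13 totals 26 hours.
Slack of S13 = 19 − 18 = 1 hour.

1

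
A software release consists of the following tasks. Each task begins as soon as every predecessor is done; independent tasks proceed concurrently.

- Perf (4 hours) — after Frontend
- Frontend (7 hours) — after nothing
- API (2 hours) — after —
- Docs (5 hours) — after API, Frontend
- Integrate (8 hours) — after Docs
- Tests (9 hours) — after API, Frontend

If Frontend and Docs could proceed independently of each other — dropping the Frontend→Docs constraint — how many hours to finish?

Original critical path: Frontend→Docs→Integrate = 7+5+8 = 20 ⇒ 20 hours.
Without Frontend→Docs, Docs's earliest start moves from 7 to 2.
New critical path: Frontend→Tests = 7+9 = 16 ⇒ 16 hours.

16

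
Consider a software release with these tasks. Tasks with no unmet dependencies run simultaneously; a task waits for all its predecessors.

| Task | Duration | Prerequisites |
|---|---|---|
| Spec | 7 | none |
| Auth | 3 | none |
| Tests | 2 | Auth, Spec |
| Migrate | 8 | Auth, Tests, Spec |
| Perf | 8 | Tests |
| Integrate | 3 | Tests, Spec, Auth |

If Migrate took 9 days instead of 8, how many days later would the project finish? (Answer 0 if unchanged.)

1

Actual critical path: Spec→Tests→Migrate = 7+2+8 = 17 ⇒ 17 days.
Since Migrate is critical, the +1 change carries straight to that chain (now 18 days).
That remains the longest chain; total 18 days.
Change in finish: 18 − 17 = +1 days.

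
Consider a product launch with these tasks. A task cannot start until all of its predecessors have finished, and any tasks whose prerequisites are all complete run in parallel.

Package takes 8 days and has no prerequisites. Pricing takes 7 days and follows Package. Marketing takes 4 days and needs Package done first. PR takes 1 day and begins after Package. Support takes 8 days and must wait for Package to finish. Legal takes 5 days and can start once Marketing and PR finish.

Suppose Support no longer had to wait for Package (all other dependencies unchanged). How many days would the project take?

17

With the dependency in place, Package→Marketing→Legal = 8+4+5 = 17 sets the finish at 17 days.
Without Package→Support, Support's earliest start moves from 8 to 0.
New critical path: Package→Marketing→Legal = 8+4+5 = 17 ⇒ 17 days.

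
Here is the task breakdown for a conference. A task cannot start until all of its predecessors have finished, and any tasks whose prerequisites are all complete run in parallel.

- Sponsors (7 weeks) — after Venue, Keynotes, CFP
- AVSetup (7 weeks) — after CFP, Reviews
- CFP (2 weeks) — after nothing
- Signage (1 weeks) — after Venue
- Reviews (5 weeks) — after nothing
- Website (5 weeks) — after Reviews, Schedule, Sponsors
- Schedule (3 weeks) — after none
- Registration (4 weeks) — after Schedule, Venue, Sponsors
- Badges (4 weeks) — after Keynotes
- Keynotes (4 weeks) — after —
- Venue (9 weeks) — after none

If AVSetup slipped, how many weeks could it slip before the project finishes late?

Venue→Sponsors→Website = 9+7+5 = 21 sets the makespan at 21 weeks.
Longest path through AVSetup: 12 weeks (earliest finish 12, latest finish 21).
Float = 21 − 12 = 9.

9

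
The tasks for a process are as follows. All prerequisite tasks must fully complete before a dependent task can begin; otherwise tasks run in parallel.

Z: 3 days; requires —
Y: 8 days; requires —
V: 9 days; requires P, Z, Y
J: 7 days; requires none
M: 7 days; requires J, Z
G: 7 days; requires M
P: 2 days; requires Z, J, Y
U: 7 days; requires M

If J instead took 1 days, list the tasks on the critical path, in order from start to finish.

As given, the longest chain is J→M→U = 7+7+7 = 21, so the finish is 21 days.
J lies on that path, so at 1 day the path becomes 15 days.
New critical path: Y→P→V = 8+2+9 = 19 ⇒ 19 days.

Y, P, V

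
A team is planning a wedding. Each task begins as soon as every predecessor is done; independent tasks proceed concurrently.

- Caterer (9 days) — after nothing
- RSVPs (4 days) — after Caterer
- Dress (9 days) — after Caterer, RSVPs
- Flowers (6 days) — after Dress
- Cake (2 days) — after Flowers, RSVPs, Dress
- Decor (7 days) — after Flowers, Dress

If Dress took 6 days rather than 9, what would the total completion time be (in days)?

32

As given, the longest chain is Caterer→RSVPs→Dress→Flowers→Decor = 9+4+9+6+7 = 35, so the finish is 35 days.
Dress is on the critical path; changing it to 6 makes that path 32 days.
The critical path is still Caterer→RSVPs→Dress→Flowers→Decor; finish is now 32 days.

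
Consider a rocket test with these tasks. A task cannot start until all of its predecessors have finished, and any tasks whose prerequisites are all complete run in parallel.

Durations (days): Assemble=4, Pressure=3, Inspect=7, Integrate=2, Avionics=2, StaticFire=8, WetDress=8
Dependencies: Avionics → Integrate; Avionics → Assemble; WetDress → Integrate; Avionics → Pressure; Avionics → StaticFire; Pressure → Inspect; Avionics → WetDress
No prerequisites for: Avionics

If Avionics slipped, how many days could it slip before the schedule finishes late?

0

Avionics→Pressure→Inspect = 2+3+7 = 12 sets the makespan at 12 days.
Longest path through Avionics: 12 days (earliest finish 2, latest finish 2).
So Avionics can slip 2 − 2 = 0 days.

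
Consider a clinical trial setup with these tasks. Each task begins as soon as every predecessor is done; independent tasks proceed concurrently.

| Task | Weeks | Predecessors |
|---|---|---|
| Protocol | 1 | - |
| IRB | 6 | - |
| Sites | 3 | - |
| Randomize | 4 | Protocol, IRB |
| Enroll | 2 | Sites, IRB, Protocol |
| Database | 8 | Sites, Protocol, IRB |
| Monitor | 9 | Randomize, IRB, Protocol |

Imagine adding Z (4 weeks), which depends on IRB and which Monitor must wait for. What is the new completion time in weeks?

19

Originally the schedule takes 19 weeks.
With Z inserted, Monitor now waits for max(Randomize, IRB, Protocol, Z).
New critical path: IRB→Z→Monitor = 6+4+9 = 19 ⇒ 19 weeks.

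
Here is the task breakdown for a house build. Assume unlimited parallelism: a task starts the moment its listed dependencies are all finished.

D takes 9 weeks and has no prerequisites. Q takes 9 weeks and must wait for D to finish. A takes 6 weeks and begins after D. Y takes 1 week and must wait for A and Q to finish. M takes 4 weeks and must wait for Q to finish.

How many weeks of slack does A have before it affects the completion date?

6

The longest chain is D→Q→M = 9+9+4 = 22; overall finish 22 weeks.
Longest path through A: 16 weeks (earliest finish 15, latest finish 21).
Float = 22 − 16 = 6.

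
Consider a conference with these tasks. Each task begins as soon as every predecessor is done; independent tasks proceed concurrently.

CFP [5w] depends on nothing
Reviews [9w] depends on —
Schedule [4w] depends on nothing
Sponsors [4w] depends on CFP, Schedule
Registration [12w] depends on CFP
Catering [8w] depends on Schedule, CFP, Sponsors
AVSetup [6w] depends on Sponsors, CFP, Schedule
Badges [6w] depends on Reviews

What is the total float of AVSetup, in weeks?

2

The longest chain is CFP→Sponsors→Catering = 5+4+8 = 17; overall finish 17 weeks.
The longest chain containing AVSetup totals 15 weeks.
So AVSetup can slip 17 − 15 = 2 weeks.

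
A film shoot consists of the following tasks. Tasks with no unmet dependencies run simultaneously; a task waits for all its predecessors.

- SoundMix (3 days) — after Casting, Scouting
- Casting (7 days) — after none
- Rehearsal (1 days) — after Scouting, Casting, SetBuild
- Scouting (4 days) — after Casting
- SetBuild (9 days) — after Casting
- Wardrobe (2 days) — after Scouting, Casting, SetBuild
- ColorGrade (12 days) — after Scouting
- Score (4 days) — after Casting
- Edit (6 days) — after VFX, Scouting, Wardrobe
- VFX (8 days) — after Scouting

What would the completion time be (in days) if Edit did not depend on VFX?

With the dependency in place, Casting→Scouting→VFX→Edit = 7+4+8+6 = 25 sets the finish at 25 days.
Without VFX→Edit, Edit's earliest start moves from 19 to 18.
After: Casting→SetBuild→Wardrobe→Edit = 7+9+2+6 = 24 → 24 days.

24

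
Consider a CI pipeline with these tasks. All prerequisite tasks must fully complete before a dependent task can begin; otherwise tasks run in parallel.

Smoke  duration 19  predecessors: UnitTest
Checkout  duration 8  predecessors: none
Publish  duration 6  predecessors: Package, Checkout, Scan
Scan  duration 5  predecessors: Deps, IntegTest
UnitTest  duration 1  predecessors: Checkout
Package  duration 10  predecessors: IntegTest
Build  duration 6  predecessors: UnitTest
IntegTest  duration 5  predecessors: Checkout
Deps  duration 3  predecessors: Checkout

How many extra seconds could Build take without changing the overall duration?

The longest chain is Checkout→IntegTest→Package→Publish = 8+5+10+6 = 29; overall finish 29 seconds.
The longest chain containing Build totals 15 seconds.
Float = 29 − 15 = 14.

14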